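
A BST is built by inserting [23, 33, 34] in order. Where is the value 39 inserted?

Starting tree (level order): [23, None, 33, None, 34]
Insertion path: 23 -> 33 -> 34
Result: insert 39 as right child of 34
Final tree (level order): [23, None, 33, None, 34, None, 39]


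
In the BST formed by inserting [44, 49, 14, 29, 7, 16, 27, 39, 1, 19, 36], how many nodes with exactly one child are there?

Tree built from: [44, 49, 14, 29, 7, 16, 27, 39, 1, 19, 36]
Tree (level-order array): [44, 14, 49, 7, 29, None, None, 1, None, 16, 39, None, None, None, 27, 36, None, 19]
Rule: These are nodes with exactly 1 non-null child.
Per-node child counts:
  node 44: 2 child(ren)
  node 14: 2 child(ren)
  node 7: 1 child(ren)
  node 1: 0 child(ren)
  node 29: 2 child(ren)
  node 16: 1 child(ren)
  node 27: 1 child(ren)
  node 19: 0 child(ren)
  node 39: 1 child(ren)
  node 36: 0 child(ren)
  node 49: 0 child(ren)
Matching nodes: [7, 16, 27, 39]
Count of nodes with exactly one child: 4


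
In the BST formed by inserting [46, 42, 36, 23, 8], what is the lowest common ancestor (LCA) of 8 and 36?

Tree insertion order: [46, 42, 36, 23, 8]
Tree (level-order array): [46, 42, None, 36, None, 23, None, 8]
In a BST, the LCA of p=8, q=36 is the first node v on the
root-to-leaf path with p <= v <= q (go left if both < v, right if both > v).
Walk from root:
  at 46: both 8 and 36 < 46, go left
  at 42: both 8 and 36 < 42, go left
  at 36: 8 <= 36 <= 36, this is the LCA
LCA = 36


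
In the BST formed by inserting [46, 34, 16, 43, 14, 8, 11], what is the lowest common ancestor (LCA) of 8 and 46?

Tree insertion order: [46, 34, 16, 43, 14, 8, 11]
Tree (level-order array): [46, 34, None, 16, 43, 14, None, None, None, 8, None, None, 11]
In a BST, the LCA of p=8, q=46 is the first node v on the
root-to-leaf path with p <= v <= q (go left if both < v, right if both > v).
Walk from root:
  at 46: 8 <= 46 <= 46, this is the LCA
LCA = 46


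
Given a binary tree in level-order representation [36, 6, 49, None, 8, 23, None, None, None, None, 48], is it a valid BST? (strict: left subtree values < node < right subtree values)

Level-order array: [36, 6, 49, None, 8, 23, None, None, None, None, 48]
Validate using subtree bounds (lo, hi): at each node, require lo < value < hi,
then recurse left with hi=value and right with lo=value.
Preorder trace (stopping at first violation):
  at node 36 with bounds (-inf, +inf): OK
  at node 6 with bounds (-inf, 36): OK
  at node 8 with bounds (6, 36): OK
  at node 49 with bounds (36, +inf): OK
  at node 23 with bounds (36, 49): VIOLATION
Node 23 violates its bound: not (36 < 23 < 49).
Result: Not a valid BST


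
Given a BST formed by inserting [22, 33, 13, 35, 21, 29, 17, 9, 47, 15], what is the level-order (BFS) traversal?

Tree insertion order: [22, 33, 13, 35, 21, 29, 17, 9, 47, 15]
Tree (level-order array): [22, 13, 33, 9, 21, 29, 35, None, None, 17, None, None, None, None, 47, 15]
BFS from the root, enqueuing left then right child of each popped node:
  queue [22] -> pop 22, enqueue [13, 33], visited so far: [22]
  queue [13, 33] -> pop 13, enqueue [9, 21], visited so far: [22, 13]
  queue [33, 9, 21] -> pop 33, enqueue [29, 35], visited so far: [22, 13, 33]
  queue [9, 21, 29, 35] -> pop 9, enqueue [none], visited so far: [22, 13, 33, 9]
  queue [21, 29, 35] -> pop 21, enqueue [17], visited so far: [22, 13, 33, 9, 21]
  queue [29, 35, 17] -> pop 29, enqueue [none], visited so far: [22, 13, 33, 9, 21, 29]
  queue [35, 17] -> pop 35, enqueue [47], visited so far: [22, 13, 33, 9, 21, 29, 35]
  queue [17, 47] -> pop 17, enqueue [15], visited so far: [22, 13, 33, 9, 21, 29, 35, 17]
  queue [47, 15] -> pop 47, enqueue [none], visited so far: [22, 13, 33, 9, 21, 29, 35, 17, 47]
  queue [15] -> pop 15, enqueue [none], visited so far: [22, 13, 33, 9, 21, 29, 35, 17, 47, 15]
Result: [22, 13, 33, 9, 21, 29, 35, 17, 47, 15]


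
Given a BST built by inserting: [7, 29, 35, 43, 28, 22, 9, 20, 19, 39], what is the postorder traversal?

Tree insertion order: [7, 29, 35, 43, 28, 22, 9, 20, 19, 39]
Tree (level-order array): [7, None, 29, 28, 35, 22, None, None, 43, 9, None, 39, None, None, 20, None, None, 19]
Postorder traversal: [19, 20, 9, 22, 28, 39, 43, 35, 29, 7]


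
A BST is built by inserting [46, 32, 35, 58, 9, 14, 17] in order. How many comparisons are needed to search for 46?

Search path for 46: 46
Found: True
Comparisons: 1


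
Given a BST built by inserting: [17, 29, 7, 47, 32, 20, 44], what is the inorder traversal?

Tree insertion order: [17, 29, 7, 47, 32, 20, 44]
Tree (level-order array): [17, 7, 29, None, None, 20, 47, None, None, 32, None, None, 44]
Inorder traversal: [7, 17, 20, 29, 32, 44, 47]


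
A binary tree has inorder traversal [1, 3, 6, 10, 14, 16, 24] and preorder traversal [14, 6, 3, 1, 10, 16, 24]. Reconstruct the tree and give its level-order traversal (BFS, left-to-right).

Inorder:  [1, 3, 6, 10, 14, 16, 24]
Preorder: [14, 6, 3, 1, 10, 16, 24]
Algorithm: preorder visits root first, so consume preorder in order;
for each root, split the current inorder slice at that value into
left-subtree inorder and right-subtree inorder, then recurse.
Recursive splits:
  root=14; inorder splits into left=[1, 3, 6, 10], right=[16, 24]
  root=6; inorder splits into left=[1, 3], right=[10]
  root=3; inorder splits into left=[1], right=[]
  root=1; inorder splits into left=[], right=[]
  root=10; inorder splits into left=[], right=[]
  root=16; inorder splits into left=[], right=[24]
  root=24; inorder splits into left=[], right=[]
Reconstructed level-order: [14, 6, 16, 3, 10, 24, 1]


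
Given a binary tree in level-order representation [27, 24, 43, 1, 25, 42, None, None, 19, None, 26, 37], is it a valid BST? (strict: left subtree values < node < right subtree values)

Level-order array: [27, 24, 43, 1, 25, 42, None, None, 19, None, 26, 37]
Validate using subtree bounds (lo, hi): at each node, require lo < value < hi,
then recurse left with hi=value and right with lo=value.
Preorder trace (stopping at first violation):
  at node 27 with bounds (-inf, +inf): OK
  at node 24 with bounds (-inf, 27): OK
  at node 1 with bounds (-inf, 24): OK
  at node 19 with bounds (1, 24): OK
  at node 25 with bounds (24, 27): OK
  at node 26 with bounds (25, 27): OK
  at node 43 with bounds (27, +inf): OK
  at node 42 with bounds (27, 43): OK
  at node 37 with bounds (27, 42): OK
No violation found at any node.
Result: Valid BST


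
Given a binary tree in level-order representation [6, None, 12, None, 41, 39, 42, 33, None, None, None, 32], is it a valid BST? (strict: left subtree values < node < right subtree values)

Level-order array: [6, None, 12, None, 41, 39, 42, 33, None, None, None, 32]
Validate using subtree bounds (lo, hi): at each node, require lo < value < hi,
then recurse left with hi=value and right with lo=value.
Preorder trace (stopping at first violation):
  at node 6 with bounds (-inf, +inf): OK
  at node 12 with bounds (6, +inf): OK
  at node 41 with bounds (12, +inf): OK
  at node 39 with bounds (12, 41): OK
  at node 33 with bounds (12, 39): OK
  at node 32 with bounds (12, 33): OK
  at node 42 with bounds (41, +inf): OK
No violation found at any node.
Result: Valid BST


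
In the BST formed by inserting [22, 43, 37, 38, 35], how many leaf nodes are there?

Tree built from: [22, 43, 37, 38, 35]
Tree (level-order array): [22, None, 43, 37, None, 35, 38]
Rule: A leaf has 0 children.
Per-node child counts:
  node 22: 1 child(ren)
  node 43: 1 child(ren)
  node 37: 2 child(ren)
  node 35: 0 child(ren)
  node 38: 0 child(ren)
Matching nodes: [35, 38]
Count of leaf nodes: 2


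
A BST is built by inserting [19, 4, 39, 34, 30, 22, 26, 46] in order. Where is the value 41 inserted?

Starting tree (level order): [19, 4, 39, None, None, 34, 46, 30, None, None, None, 22, None, None, 26]
Insertion path: 19 -> 39 -> 46
Result: insert 41 as left child of 46
Final tree (level order): [19, 4, 39, None, None, 34, 46, 30, None, 41, None, 22, None, None, None, None, 26]


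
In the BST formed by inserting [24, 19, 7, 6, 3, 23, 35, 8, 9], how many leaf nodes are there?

Tree built from: [24, 19, 7, 6, 3, 23, 35, 8, 9]
Tree (level-order array): [24, 19, 35, 7, 23, None, None, 6, 8, None, None, 3, None, None, 9]
Rule: A leaf has 0 children.
Per-node child counts:
  node 24: 2 child(ren)
  node 19: 2 child(ren)
  node 7: 2 child(ren)
  node 6: 1 child(ren)
  node 3: 0 child(ren)
  node 8: 1 child(ren)
  node 9: 0 child(ren)
  node 23: 0 child(ren)
  node 35: 0 child(ren)
Matching nodes: [3, 9, 23, 35]
Count of leaf nodes: 4


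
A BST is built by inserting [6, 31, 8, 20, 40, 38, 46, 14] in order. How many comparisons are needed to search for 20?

Search path for 20: 6 -> 31 -> 8 -> 20
Found: True
Comparisons: 4


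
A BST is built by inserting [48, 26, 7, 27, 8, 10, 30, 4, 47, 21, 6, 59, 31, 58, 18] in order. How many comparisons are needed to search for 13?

Search path for 13: 48 -> 26 -> 7 -> 8 -> 10 -> 21 -> 18
Found: False
Comparisons: 7


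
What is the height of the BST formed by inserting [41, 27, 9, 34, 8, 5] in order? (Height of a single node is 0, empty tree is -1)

Insertion order: [41, 27, 9, 34, 8, 5]
Tree (level-order array): [41, 27, None, 9, 34, 8, None, None, None, 5]
Compute height bottom-up (empty subtree = -1):
  height(5) = 1 + max(-1, -1) = 0
  height(8) = 1 + max(0, -1) = 1
  height(9) = 1 + max(1, -1) = 2
  height(34) = 1 + max(-1, -1) = 0
  height(27) = 1 + max(2, 0) = 3
  height(41) = 1 + max(3, -1) = 4
Height = 4


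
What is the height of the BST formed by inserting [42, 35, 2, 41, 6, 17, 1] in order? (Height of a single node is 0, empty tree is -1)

Insertion order: [42, 35, 2, 41, 6, 17, 1]
Tree (level-order array): [42, 35, None, 2, 41, 1, 6, None, None, None, None, None, 17]
Compute height bottom-up (empty subtree = -1):
  height(1) = 1 + max(-1, -1) = 0
  height(17) = 1 + max(-1, -1) = 0
  height(6) = 1 + max(-1, 0) = 1
  height(2) = 1 + max(0, 1) = 2
  height(41) = 1 + max(-1, -1) = 0
  height(35) = 1 + max(2, 0) = 3
  height(42) = 1 + max(3, -1) = 4
Height = 4


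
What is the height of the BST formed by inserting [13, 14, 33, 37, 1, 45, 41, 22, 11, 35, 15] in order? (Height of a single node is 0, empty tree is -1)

Insertion order: [13, 14, 33, 37, 1, 45, 41, 22, 11, 35, 15]
Tree (level-order array): [13, 1, 14, None, 11, None, 33, None, None, 22, 37, 15, None, 35, 45, None, None, None, None, 41]
Compute height bottom-up (empty subtree = -1):
  height(11) = 1 + max(-1, -1) = 0
  height(1) = 1 + max(-1, 0) = 1
  height(15) = 1 + max(-1, -1) = 0
  height(22) = 1 + max(0, -1) = 1
  height(35) = 1 + max(-1, -1) = 0
  height(41) = 1 + max(-1, -1) = 0
  height(45) = 1 + max(0, -1) = 1
  height(37) = 1 + max(0, 1) = 2
  height(33) = 1 + max(1, 2) = 3
  height(14) = 1 + max(-1, 3) = 4
  height(13) = 1 + max(1, 4) = 5
Height = 5


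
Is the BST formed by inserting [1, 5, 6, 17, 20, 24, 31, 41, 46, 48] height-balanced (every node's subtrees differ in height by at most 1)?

Tree (level-order array): [1, None, 5, None, 6, None, 17, None, 20, None, 24, None, 31, None, 41, None, 46, None, 48]
Definition: a tree is height-balanced if, at every node, |h(left) - h(right)| <= 1 (empty subtree has height -1).
Bottom-up per-node check:
  node 48: h_left=-1, h_right=-1, diff=0 [OK], height=0
  node 46: h_left=-1, h_right=0, diff=1 [OK], height=1
  node 41: h_left=-1, h_right=1, diff=2 [FAIL (|-1-1|=2 > 1)], height=2
  node 31: h_left=-1, h_right=2, diff=3 [FAIL (|-1-2|=3 > 1)], height=3
  node 24: h_left=-1, h_right=3, diff=4 [FAIL (|-1-3|=4 > 1)], height=4
  node 20: h_left=-1, h_right=4, diff=5 [FAIL (|-1-4|=5 > 1)], height=5
  node 17: h_left=-1, h_right=5, diff=6 [FAIL (|-1-5|=6 > 1)], height=6
  node 6: h_left=-1, h_right=6, diff=7 [FAIL (|-1-6|=7 > 1)], height=7
  node 5: h_left=-1, h_right=7, diff=8 [FAIL (|-1-7|=8 > 1)], height=8
  node 1: h_left=-1, h_right=8, diff=9 [FAIL (|-1-8|=9 > 1)], height=9
Node 41 violates the condition: |-1 - 1| = 2 > 1.
Result: Not balanced


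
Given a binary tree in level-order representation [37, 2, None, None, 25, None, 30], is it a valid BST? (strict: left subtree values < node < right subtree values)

Level-order array: [37, 2, None, None, 25, None, 30]
Validate using subtree bounds (lo, hi): at each node, require lo < value < hi,
then recurse left with hi=value and right with lo=value.
Preorder trace (stopping at first violation):
  at node 37 with bounds (-inf, +inf): OK
  at node 2 with bounds (-inf, 37): OK
  at node 25 with bounds (2, 37): OK
  at node 30 with bounds (25, 37): OK
No violation found at any node.
Result: Valid BST


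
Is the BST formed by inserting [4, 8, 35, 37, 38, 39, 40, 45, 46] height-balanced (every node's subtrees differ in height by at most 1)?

Tree (level-order array): [4, None, 8, None, 35, None, 37, None, 38, None, 39, None, 40, None, 45, None, 46]
Definition: a tree is height-balanced if, at every node, |h(left) - h(right)| <= 1 (empty subtree has height -1).
Bottom-up per-node check:
  node 46: h_left=-1, h_right=-1, diff=0 [OK], height=0
  node 45: h_left=-1, h_right=0, diff=1 [OK], height=1
  node 40: h_left=-1, h_right=1, diff=2 [FAIL (|-1-1|=2 > 1)], height=2
  node 39: h_left=-1, h_right=2, diff=3 [FAIL (|-1-2|=3 > 1)], height=3
  node 38: h_left=-1, h_right=3, diff=4 [FAIL (|-1-3|=4 > 1)], height=4
  node 37: h_left=-1, h_right=4, diff=5 [FAIL (|-1-4|=5 > 1)], height=5
  node 35: h_left=-1, h_right=5, diff=6 [FAIL (|-1-5|=6 > 1)], height=6
  node 8: h_left=-1, h_right=6, diff=7 [FAIL (|-1-6|=7 > 1)], height=7
  node 4: h_left=-1, h_right=7, diff=8 [FAIL (|-1-7|=8 > 1)], height=8
Node 40 violates the condition: |-1 - 1| = 2 > 1.
Result: Not balanced


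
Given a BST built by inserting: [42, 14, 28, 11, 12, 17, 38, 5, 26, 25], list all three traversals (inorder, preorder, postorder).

Tree insertion order: [42, 14, 28, 11, 12, 17, 38, 5, 26, 25]
Tree (level-order array): [42, 14, None, 11, 28, 5, 12, 17, 38, None, None, None, None, None, 26, None, None, 25]
Inorder (L, root, R): [5, 11, 12, 14, 17, 25, 26, 28, 38, 42]
Preorder (root, L, R): [42, 14, 11, 5, 12, 28, 17, 26, 25, 38]
Postorder (L, R, root): [5, 12, 11, 25, 26, 17, 38, 28, 14, 42]


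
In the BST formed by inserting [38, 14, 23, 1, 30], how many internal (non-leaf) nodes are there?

Tree built from: [38, 14, 23, 1, 30]
Tree (level-order array): [38, 14, None, 1, 23, None, None, None, 30]
Rule: An internal node has at least one child.
Per-node child counts:
  node 38: 1 child(ren)
  node 14: 2 child(ren)
  node 1: 0 child(ren)
  node 23: 1 child(ren)
  node 30: 0 child(ren)
Matching nodes: [38, 14, 23]
Count of internal (non-leaf) nodes: 3


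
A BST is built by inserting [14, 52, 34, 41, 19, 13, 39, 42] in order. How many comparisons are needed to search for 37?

Search path for 37: 14 -> 52 -> 34 -> 41 -> 39
Found: False
Comparisons: 5


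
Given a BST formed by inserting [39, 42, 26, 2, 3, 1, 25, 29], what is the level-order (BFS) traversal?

Tree insertion order: [39, 42, 26, 2, 3, 1, 25, 29]
Tree (level-order array): [39, 26, 42, 2, 29, None, None, 1, 3, None, None, None, None, None, 25]
BFS from the root, enqueuing left then right child of each popped node:
  queue [39] -> pop 39, enqueue [26, 42], visited so far: [39]
  queue [26, 42] -> pop 26, enqueue [2, 29], visited so far: [39, 26]
  queue [42, 2, 29] -> pop 42, enqueue [none], visited so far: [39, 26, 42]
  queue [2, 29] -> pop 2, enqueue [1, 3], visited so far: [39, 26, 42, 2]
  queue [29, 1, 3] -> pop 29, enqueue [none], visited so far: [39, 26, 42, 2, 29]
  queue [1, 3] -> pop 1, enqueue [none], visited so far: [39, 26, 42, 2, 29, 1]
  queue [3] -> pop 3, enqueue [25], visited so far: [39, 26, 42, 2, 29, 1, 3]
  queue [25] -> pop 25, enqueue [none], visited so far: [39, 26, 42, 2, 29, 1, 3, 25]
Result: [39, 26, 42, 2, 29, 1, 3, 25]


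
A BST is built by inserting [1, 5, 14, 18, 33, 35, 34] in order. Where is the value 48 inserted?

Starting tree (level order): [1, None, 5, None, 14, None, 18, None, 33, None, 35, 34]
Insertion path: 1 -> 5 -> 14 -> 18 -> 33 -> 35
Result: insert 48 as right child of 35
Final tree (level order): [1, None, 5, None, 14, None, 18, None, 33, None, 35, 34, 48]


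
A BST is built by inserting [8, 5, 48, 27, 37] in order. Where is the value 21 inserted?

Starting tree (level order): [8, 5, 48, None, None, 27, None, None, 37]
Insertion path: 8 -> 48 -> 27
Result: insert 21 as left child of 27
Final tree (level order): [8, 5, 48, None, None, 27, None, 21, 37]


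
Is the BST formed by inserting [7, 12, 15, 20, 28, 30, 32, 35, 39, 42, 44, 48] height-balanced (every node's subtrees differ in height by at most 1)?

Tree (level-order array): [7, None, 12, None, 15, None, 20, None, 28, None, 30, None, 32, None, 35, None, 39, None, 42, None, 44, None, 48]
Definition: a tree is height-balanced if, at every node, |h(left) - h(right)| <= 1 (empty subtree has height -1).
Bottom-up per-node check:
  node 48: h_left=-1, h_right=-1, diff=0 [OK], height=0
  node 44: h_left=-1, h_right=0, diff=1 [OK], height=1
  node 42: h_left=-1, h_right=1, diff=2 [FAIL (|-1-1|=2 > 1)], height=2
  node 39: h_left=-1, h_right=2, diff=3 [FAIL (|-1-2|=3 > 1)], height=3
  node 35: h_left=-1, h_right=3, diff=4 [FAIL (|-1-3|=4 > 1)], height=4
  node 32: h_left=-1, h_right=4, diff=5 [FAIL (|-1-4|=5 > 1)], height=5
  node 30: h_left=-1, h_right=5, diff=6 [FAIL (|-1-5|=6 > 1)], height=6
  node 28: h_left=-1, h_right=6, diff=7 [FAIL (|-1-6|=7 > 1)], height=7
  node 20: h_left=-1, h_right=7, diff=8 [FAIL (|-1-7|=8 > 1)], height=8
  node 15: h_left=-1, h_right=8, diff=9 [FAIL (|-1-8|=9 > 1)], height=9
  node 12: h_left=-1, h_right=9, diff=10 [FAIL (|-1-9|=10 > 1)], height=10
  node 7: h_left=-1, h_right=10, diff=11 [FAIL (|-1-10|=11 > 1)], height=11
Node 42 violates the condition: |-1 - 1| = 2 > 1.
Result: Not balanced


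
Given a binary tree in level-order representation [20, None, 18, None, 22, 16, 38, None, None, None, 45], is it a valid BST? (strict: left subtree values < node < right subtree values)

Level-order array: [20, None, 18, None, 22, 16, 38, None, None, None, 45]
Validate using subtree bounds (lo, hi): at each node, require lo < value < hi,
then recurse left with hi=value and right with lo=value.
Preorder trace (stopping at first violation):
  at node 20 with bounds (-inf, +inf): OK
  at node 18 with bounds (20, +inf): VIOLATION
Node 18 violates its bound: not (20 < 18 < +inf).
Result: Not a valid BST


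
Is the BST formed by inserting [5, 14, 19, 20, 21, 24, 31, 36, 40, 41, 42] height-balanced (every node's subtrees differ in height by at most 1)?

Tree (level-order array): [5, None, 14, None, 19, None, 20, None, 21, None, 24, None, 31, None, 36, None, 40, None, 41, None, 42]
Definition: a tree is height-balanced if, at every node, |h(left) - h(right)| <= 1 (empty subtree has height -1).
Bottom-up per-node check:
  node 42: h_left=-1, h_right=-1, diff=0 [OK], height=0
  node 41: h_left=-1, h_right=0, diff=1 [OK], height=1
  node 40: h_left=-1, h_right=1, diff=2 [FAIL (|-1-1|=2 > 1)], height=2
  node 36: h_left=-1, h_right=2, diff=3 [FAIL (|-1-2|=3 > 1)], height=3
  node 31: h_left=-1, h_right=3, diff=4 [FAIL (|-1-3|=4 > 1)], height=4
  node 24: h_left=-1, h_right=4, diff=5 [FAIL (|-1-4|=5 > 1)], height=5
  node 21: h_left=-1, h_right=5, diff=6 [FAIL (|-1-5|=6 > 1)], height=6
  node 20: h_left=-1, h_right=6, diff=7 [FAIL (|-1-6|=7 > 1)], height=7
  node 19: h_left=-1, h_right=7, diff=8 [FAIL (|-1-7|=8 > 1)], height=8
  node 14: h_left=-1, h_right=8, diff=9 [FAIL (|-1-8|=9 > 1)], height=9
  node 5: h_left=-1, h_right=9, diff=10 [FAIL (|-1-9|=10 > 1)], height=10
Node 40 violates the condition: |-1 - 1| = 2 > 1.
Result: Not balanced


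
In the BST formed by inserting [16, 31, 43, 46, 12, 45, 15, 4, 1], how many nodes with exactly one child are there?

Tree built from: [16, 31, 43, 46, 12, 45, 15, 4, 1]
Tree (level-order array): [16, 12, 31, 4, 15, None, 43, 1, None, None, None, None, 46, None, None, 45]
Rule: These are nodes with exactly 1 non-null child.
Per-node child counts:
  node 16: 2 child(ren)
  node 12: 2 child(ren)
  node 4: 1 child(ren)
  node 1: 0 child(ren)
  node 15: 0 child(ren)
  node 31: 1 child(ren)
  node 43: 1 child(ren)
  node 46: 1 child(ren)
  node 45: 0 child(ren)
Matching nodes: [4, 31, 43, 46]
Count of nodes with exactly one child: 4


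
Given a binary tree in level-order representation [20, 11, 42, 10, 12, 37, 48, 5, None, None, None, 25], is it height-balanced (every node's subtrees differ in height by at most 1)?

Tree (level-order array): [20, 11, 42, 10, 12, 37, 48, 5, None, None, None, 25]
Definition: a tree is height-balanced if, at every node, |h(left) - h(right)| <= 1 (empty subtree has height -1).
Bottom-up per-node check:
  node 5: h_left=-1, h_right=-1, diff=0 [OK], height=0
  node 10: h_left=0, h_right=-1, diff=1 [OK], height=1
  node 12: h_left=-1, h_right=-1, diff=0 [OK], height=0
  node 11: h_left=1, h_right=0, diff=1 [OK], height=2
  node 25: h_left=-1, h_right=-1, diff=0 [OK], height=0
  node 37: h_left=0, h_right=-1, diff=1 [OK], height=1
  node 48: h_left=-1, h_right=-1, diff=0 [OK], height=0
  node 42: h_left=1, h_right=0, diff=1 [OK], height=2
  node 20: h_left=2, h_right=2, diff=0 [OK], height=3
All nodes satisfy the balance condition.
Result: Balanced


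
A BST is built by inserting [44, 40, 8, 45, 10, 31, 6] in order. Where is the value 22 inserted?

Starting tree (level order): [44, 40, 45, 8, None, None, None, 6, 10, None, None, None, 31]
Insertion path: 44 -> 40 -> 8 -> 10 -> 31
Result: insert 22 as left child of 31
Final tree (level order): [44, 40, 45, 8, None, None, None, 6, 10, None, None, None, 31, 22]


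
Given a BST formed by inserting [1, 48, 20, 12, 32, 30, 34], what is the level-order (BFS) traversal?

Tree insertion order: [1, 48, 20, 12, 32, 30, 34]
Tree (level-order array): [1, None, 48, 20, None, 12, 32, None, None, 30, 34]
BFS from the root, enqueuing left then right child of each popped node:
  queue [1] -> pop 1, enqueue [48], visited so far: [1]
  queue [48] -> pop 48, enqueue [20], visited so far: [1, 48]
  queue [20] -> pop 20, enqueue [12, 32], visited so far: [1, 48, 20]
  queue [12, 32] -> pop 12, enqueue [none], visited so far: [1, 48, 20, 12]
  queue [32] -> pop 32, enqueue [30, 34], visited so far: [1, 48, 20, 12, 32]
  queue [30, 34] -> pop 30, enqueue [none], visited so far: [1, 48, 20, 12, 32, 30]
  queue [34] -> pop 34, enqueue [none], visited so far: [1, 48, 20, 12, 32, 30, 34]
Result: [1, 48, 20, 12, 32, 30, 34]


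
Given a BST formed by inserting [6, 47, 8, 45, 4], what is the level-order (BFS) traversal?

Tree insertion order: [6, 47, 8, 45, 4]
Tree (level-order array): [6, 4, 47, None, None, 8, None, None, 45]
BFS from the root, enqueuing left then right child of each popped node:
  queue [6] -> pop 6, enqueue [4, 47], visited so far: [6]
  queue [4, 47] -> pop 4, enqueue [none], visited so far: [6, 4]
  queue [47] -> pop 47, enqueue [8], visited so far: [6, 4, 47]
  queue [8] -> pop 8, enqueue [45], visited so far: [6, 4, 47, 8]
  queue [45] -> pop 45, enqueue [none], visited so far: [6, 4, 47, 8, 45]
Result: [6, 4, 47, 8, 45]


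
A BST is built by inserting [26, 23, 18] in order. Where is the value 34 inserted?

Starting tree (level order): [26, 23, None, 18]
Insertion path: 26
Result: insert 34 as right child of 26
Final tree (level order): [26, 23, 34, 18]


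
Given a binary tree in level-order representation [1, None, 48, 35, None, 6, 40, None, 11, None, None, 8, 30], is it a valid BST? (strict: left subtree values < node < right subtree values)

Level-order array: [1, None, 48, 35, None, 6, 40, None, 11, None, None, 8, 30]
Validate using subtree bounds (lo, hi): at each node, require lo < value < hi,
then recurse left with hi=value and right with lo=value.
Preorder trace (stopping at first violation):
  at node 1 with bounds (-inf, +inf): OK
  at node 48 with bounds (1, +inf): OK
  at node 35 with bounds (1, 48): OK
  at node 6 with bounds (1, 35): OK
  at node 11 with bounds (6, 35): OK
  at node 8 with bounds (6, 11): OK
  at node 30 with bounds (11, 35): OK
  at node 40 with bounds (35, 48): OK
No violation found at any node.
Result: Valid BST


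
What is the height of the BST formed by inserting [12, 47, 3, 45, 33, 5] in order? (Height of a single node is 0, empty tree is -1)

Insertion order: [12, 47, 3, 45, 33, 5]
Tree (level-order array): [12, 3, 47, None, 5, 45, None, None, None, 33]
Compute height bottom-up (empty subtree = -1):
  height(5) = 1 + max(-1, -1) = 0
  height(3) = 1 + max(-1, 0) = 1
  height(33) = 1 + max(-1, -1) = 0
  height(45) = 1 + max(0, -1) = 1
  height(47) = 1 + max(1, -1) = 2
  height(12) = 1 + max(1, 2) = 3
Height = 3


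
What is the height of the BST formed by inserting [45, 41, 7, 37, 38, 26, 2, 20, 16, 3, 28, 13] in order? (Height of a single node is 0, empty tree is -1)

Insertion order: [45, 41, 7, 37, 38, 26, 2, 20, 16, 3, 28, 13]
Tree (level-order array): [45, 41, None, 7, None, 2, 37, None, 3, 26, 38, None, None, 20, 28, None, None, 16, None, None, None, 13]
Compute height bottom-up (empty subtree = -1):
  height(3) = 1 + max(-1, -1) = 0
  height(2) = 1 + max(-1, 0) = 1
  height(13) = 1 + max(-1, -1) = 0
  height(16) = 1 + max(0, -1) = 1
  height(20) = 1 + max(1, -1) = 2
  height(28) = 1 + max(-1, -1) = 0
  height(26) = 1 + max(2, 0) = 3
  height(38) = 1 + max(-1, -1) = 0
  height(37) = 1 + max(3, 0) = 4
  height(7) = 1 + max(1, 4) = 5
  height(41) = 1 + max(5, -1) = 6
  height(45) = 1 + max(6, -1) = 7
Height = 7


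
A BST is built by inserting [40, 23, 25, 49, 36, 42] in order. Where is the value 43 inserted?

Starting tree (level order): [40, 23, 49, None, 25, 42, None, None, 36]
Insertion path: 40 -> 49 -> 42
Result: insert 43 as right child of 42
Final tree (level order): [40, 23, 49, None, 25, 42, None, None, 36, None, 43]


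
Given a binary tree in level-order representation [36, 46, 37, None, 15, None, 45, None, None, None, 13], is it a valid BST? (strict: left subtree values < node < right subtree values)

Level-order array: [36, 46, 37, None, 15, None, 45, None, None, None, 13]
Validate using subtree bounds (lo, hi): at each node, require lo < value < hi,
then recurse left with hi=value and right with lo=value.
Preorder trace (stopping at first violation):
  at node 36 with bounds (-inf, +inf): OK
  at node 46 with bounds (-inf, 36): VIOLATION
Node 46 violates its bound: not (-inf < 46 < 36).
Result: Not a valid BST


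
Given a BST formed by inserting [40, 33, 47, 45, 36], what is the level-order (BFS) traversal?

Tree insertion order: [40, 33, 47, 45, 36]
Tree (level-order array): [40, 33, 47, None, 36, 45]
BFS from the root, enqueuing left then right child of each popped node:
  queue [40] -> pop 40, enqueue [33, 47], visited so far: [40]
  queue [33, 47] -> pop 33, enqueue [36], visited so far: [40, 33]
  queue [47, 36] -> pop 47, enqueue [45], visited so far: [40, 33, 47]
  queue [36, 45] -> pop 36, enqueue [none], visited so far: [40, 33, 47, 36]
  queue [45] -> pop 45, enqueue [none], visited so far: [40, 33, 47, 36, 45]
Result: [40, 33, 47, 36, 45]


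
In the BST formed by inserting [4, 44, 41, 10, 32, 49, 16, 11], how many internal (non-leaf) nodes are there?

Tree built from: [4, 44, 41, 10, 32, 49, 16, 11]
Tree (level-order array): [4, None, 44, 41, 49, 10, None, None, None, None, 32, 16, None, 11]
Rule: An internal node has at least one child.
Per-node child counts:
  node 4: 1 child(ren)
  node 44: 2 child(ren)
  node 41: 1 child(ren)
  node 10: 1 child(ren)
  node 32: 1 child(ren)
  node 16: 1 child(ren)
  node 11: 0 child(ren)
  node 49: 0 child(ren)
Matching nodes: [4, 44, 41, 10, 32, 16]
Count of internal (non-leaf) nodes: 6


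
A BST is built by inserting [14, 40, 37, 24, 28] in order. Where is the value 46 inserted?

Starting tree (level order): [14, None, 40, 37, None, 24, None, None, 28]
Insertion path: 14 -> 40
Result: insert 46 as right child of 40
Final tree (level order): [14, None, 40, 37, 46, 24, None, None, None, None, 28]


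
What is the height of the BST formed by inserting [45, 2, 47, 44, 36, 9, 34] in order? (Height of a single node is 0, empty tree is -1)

Insertion order: [45, 2, 47, 44, 36, 9, 34]
Tree (level-order array): [45, 2, 47, None, 44, None, None, 36, None, 9, None, None, 34]
Compute height bottom-up (empty subtree = -1):
  height(34) = 1 + max(-1, -1) = 0
  height(9) = 1 + max(-1, 0) = 1
  height(36) = 1 + max(1, -1) = 2
  height(44) = 1 + max(2, -1) = 3
  height(2) = 1 + max(-1, 3) = 4
  height(47) = 1 + max(-1, -1) = 0
  height(45) = 1 + max(4, 0) = 5
Height = 5


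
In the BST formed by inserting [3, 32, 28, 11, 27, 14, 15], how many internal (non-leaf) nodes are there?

Tree built from: [3, 32, 28, 11, 27, 14, 15]
Tree (level-order array): [3, None, 32, 28, None, 11, None, None, 27, 14, None, None, 15]
Rule: An internal node has at least one child.
Per-node child counts:
  node 3: 1 child(ren)
  node 32: 1 child(ren)
  node 28: 1 child(ren)
  node 11: 1 child(ren)
  node 27: 1 child(ren)
  node 14: 1 child(ren)
  node 15: 0 child(ren)
Matching nodes: [3, 32, 28, 11, 27, 14]
Count of internal (non-leaf) nodes: 6


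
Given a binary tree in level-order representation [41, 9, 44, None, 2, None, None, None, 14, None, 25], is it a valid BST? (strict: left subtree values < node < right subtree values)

Level-order array: [41, 9, 44, None, 2, None, None, None, 14, None, 25]
Validate using subtree bounds (lo, hi): at each node, require lo < value < hi,
then recurse left with hi=value and right with lo=value.
Preorder trace (stopping at first violation):
  at node 41 with bounds (-inf, +inf): OK
  at node 9 with bounds (-inf, 41): OK
  at node 2 with bounds (9, 41): VIOLATION
Node 2 violates its bound: not (9 < 2 < 41).
Result: Not a valid BST


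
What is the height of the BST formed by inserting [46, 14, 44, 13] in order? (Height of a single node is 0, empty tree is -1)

Insertion order: [46, 14, 44, 13]
Tree (level-order array): [46, 14, None, 13, 44]
Compute height bottom-up (empty subtree = -1):
  height(13) = 1 + max(-1, -1) = 0
  height(44) = 1 + max(-1, -1) = 0
  height(14) = 1 + max(0, 0) = 1
  height(46) = 1 + max(1, -1) = 2
Height = 2


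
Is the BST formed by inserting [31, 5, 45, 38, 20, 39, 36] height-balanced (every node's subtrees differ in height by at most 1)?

Tree (level-order array): [31, 5, 45, None, 20, 38, None, None, None, 36, 39]
Definition: a tree is height-balanced if, at every node, |h(left) - h(right)| <= 1 (empty subtree has height -1).
Bottom-up per-node check:
  node 20: h_left=-1, h_right=-1, diff=0 [OK], height=0
  node 5: h_left=-1, h_right=0, diff=1 [OK], height=1
  node 36: h_left=-1, h_right=-1, diff=0 [OK], height=0
  node 39: h_left=-1, h_right=-1, diff=0 [OK], height=0
  node 38: h_left=0, h_right=0, diff=0 [OK], height=1
  node 45: h_left=1, h_right=-1, diff=2 [FAIL (|1--1|=2 > 1)], height=2
  node 31: h_left=1, h_right=2, diff=1 [OK], height=3
Node 45 violates the condition: |1 - -1| = 2 > 1.
Result: Not balanced


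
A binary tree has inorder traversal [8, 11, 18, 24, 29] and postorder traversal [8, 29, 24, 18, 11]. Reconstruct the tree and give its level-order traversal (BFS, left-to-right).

Inorder:   [8, 11, 18, 24, 29]
Postorder: [8, 29, 24, 18, 11]
Algorithm: postorder visits root last, so walk postorder right-to-left;
each value is the root of the current inorder slice — split it at that
value, recurse on the right subtree first, then the left.
Recursive splits:
  root=11; inorder splits into left=[8], right=[18, 24, 29]
  root=18; inorder splits into left=[], right=[24, 29]
  root=24; inorder splits into left=[], right=[29]
  root=29; inorder splits into left=[], right=[]
  root=8; inorder splits into left=[], right=[]
Reconstructed level-order: [11, 8, 18, 24, 29]


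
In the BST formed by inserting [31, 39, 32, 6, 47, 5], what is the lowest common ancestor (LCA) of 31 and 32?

Tree insertion order: [31, 39, 32, 6, 47, 5]
Tree (level-order array): [31, 6, 39, 5, None, 32, 47]
In a BST, the LCA of p=31, q=32 is the first node v on the
root-to-leaf path with p <= v <= q (go left if both < v, right if both > v).
Walk from root:
  at 31: 31 <= 31 <= 32, this is the LCA
LCA = 31


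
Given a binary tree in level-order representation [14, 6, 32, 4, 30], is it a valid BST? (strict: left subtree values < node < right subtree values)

Level-order array: [14, 6, 32, 4, 30]
Validate using subtree bounds (lo, hi): at each node, require lo < value < hi,
then recurse left with hi=value and right with lo=value.
Preorder trace (stopping at first violation):
  at node 14 with bounds (-inf, +inf): OK
  at node 6 with bounds (-inf, 14): OK
  at node 4 with bounds (-inf, 6): OK
  at node 30 with bounds (6, 14): VIOLATION
Node 30 violates its bound: not (6 < 30 < 14).
Result: Not a valid BST


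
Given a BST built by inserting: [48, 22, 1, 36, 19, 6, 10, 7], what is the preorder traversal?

Tree insertion order: [48, 22, 1, 36, 19, 6, 10, 7]
Tree (level-order array): [48, 22, None, 1, 36, None, 19, None, None, 6, None, None, 10, 7]
Preorder traversal: [48, 22, 1, 19, 6, 10, 7, 36]


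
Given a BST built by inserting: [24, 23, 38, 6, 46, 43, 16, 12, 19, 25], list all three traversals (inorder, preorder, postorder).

Tree insertion order: [24, 23, 38, 6, 46, 43, 16, 12, 19, 25]
Tree (level-order array): [24, 23, 38, 6, None, 25, 46, None, 16, None, None, 43, None, 12, 19]
Inorder (L, root, R): [6, 12, 16, 19, 23, 24, 25, 38, 43, 46]
Preorder (root, L, R): [24, 23, 6, 16, 12, 19, 38, 25, 46, 43]
Postorder (L, R, root): [12, 19, 16, 6, 23, 25, 43, 46, 38, 24]


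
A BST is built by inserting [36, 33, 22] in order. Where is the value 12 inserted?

Starting tree (level order): [36, 33, None, 22]
Insertion path: 36 -> 33 -> 22
Result: insert 12 as left child of 22
Final tree (level order): [36, 33, None, 22, None, 12]


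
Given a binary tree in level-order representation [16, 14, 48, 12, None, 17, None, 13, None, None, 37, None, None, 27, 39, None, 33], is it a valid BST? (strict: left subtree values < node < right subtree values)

Level-order array: [16, 14, 48, 12, None, 17, None, 13, None, None, 37, None, None, 27, 39, None, 33]
Validate using subtree bounds (lo, hi): at each node, require lo < value < hi,
then recurse left with hi=value and right with lo=value.
Preorder trace (stopping at first violation):
  at node 16 with bounds (-inf, +inf): OK
  at node 14 with bounds (-inf, 16): OK
  at node 12 with bounds (-inf, 14): OK
  at node 13 with bounds (-inf, 12): VIOLATION
Node 13 violates its bound: not (-inf < 13 < 12).
Result: Not a valid BST


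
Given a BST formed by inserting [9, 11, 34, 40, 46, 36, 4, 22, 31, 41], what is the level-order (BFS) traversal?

Tree insertion order: [9, 11, 34, 40, 46, 36, 4, 22, 31, 41]
Tree (level-order array): [9, 4, 11, None, None, None, 34, 22, 40, None, 31, 36, 46, None, None, None, None, 41]
BFS from the root, enqueuing left then right child of each popped node:
  queue [9] -> pop 9, enqueue [4, 11], visited so far: [9]
  queue [4, 11] -> pop 4, enqueue [none], visited so far: [9, 4]
  queue [11] -> pop 11, enqueue [34], visited so far: [9, 4, 11]
  queue [34] -> pop 34, enqueue [22, 40], visited so far: [9, 4, 11, 34]
  queue [22, 40] -> pop 22, enqueue [31], visited so far: [9, 4, 11, 34, 22]
  queue [40, 31] -> pop 40, enqueue [36, 46], visited so far: [9, 4, 11, 34, 22, 40]
  queue [31, 36, 46] -> pop 31, enqueue [none], visited so far: [9, 4, 11, 34, 22, 40, 31]
  queue [36, 46] -> pop 36, enqueue [none], visited so far: [9, 4, 11, 34, 22, 40, 31, 36]
  queue [46] -> pop 46, enqueue [41], visited so far: [9, 4, 11, 34, 22, 40, 31, 36, 46]
  queue [41] -> pop 41, enqueue [none], visited so far: [9, 4, 11, 34, 22, 40, 31, 36, 46, 41]
Result: [9, 4, 11, 34, 22, 40, 31, 36, 46, 41]


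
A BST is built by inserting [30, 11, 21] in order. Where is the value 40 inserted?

Starting tree (level order): [30, 11, None, None, 21]
Insertion path: 30
Result: insert 40 as right child of 30
Final tree (level order): [30, 11, 40, None, 21]


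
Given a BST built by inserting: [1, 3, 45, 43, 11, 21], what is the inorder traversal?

Tree insertion order: [1, 3, 45, 43, 11, 21]
Tree (level-order array): [1, None, 3, None, 45, 43, None, 11, None, None, 21]
Inorder traversal: [1, 3, 11, 21, 43, 45]


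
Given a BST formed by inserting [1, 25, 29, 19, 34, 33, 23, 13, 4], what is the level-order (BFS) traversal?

Tree insertion order: [1, 25, 29, 19, 34, 33, 23, 13, 4]
Tree (level-order array): [1, None, 25, 19, 29, 13, 23, None, 34, 4, None, None, None, 33]
BFS from the root, enqueuing left then right child of each popped node:
  queue [1] -> pop 1, enqueue [25], visited so far: [1]
  queue [25] -> pop 25, enqueue [19, 29], visited so far: [1, 25]
  queue [19, 29] -> pop 19, enqueue [13, 23], visited so far: [1, 25, 19]
  queue [29, 13, 23] -> pop 29, enqueue [34], visited so far: [1, 25, 19, 29]
  queue [13, 23, 34] -> pop 13, enqueue [4], visited so far: [1, 25, 19, 29, 13]
  queue [23, 34, 4] -> pop 23, enqueue [none], visited so far: [1, 25, 19, 29, 13, 23]
  queue [34, 4] -> pop 34, enqueue [33], visited so far: [1, 25, 19, 29, 13, 23, 34]
  queue [4, 33] -> pop 4, enqueue [none], visited so far: [1, 25, 19, 29, 13, 23, 34, 4]
  queue [33] -> pop 33, enqueue [none], visited so far: [1, 25, 19, 29, 13, 23, 34, 4, 33]
Result: [1, 25, 19, 29, 13, 23, 34, 4, 33]


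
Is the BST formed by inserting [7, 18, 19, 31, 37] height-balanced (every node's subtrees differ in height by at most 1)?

Tree (level-order array): [7, None, 18, None, 19, None, 31, None, 37]
Definition: a tree is height-balanced if, at every node, |h(left) - h(right)| <= 1 (empty subtree has height -1).
Bottom-up per-node check:
  node 37: h_left=-1, h_right=-1, diff=0 [OK], height=0
  node 31: h_left=-1, h_right=0, diff=1 [OK], height=1
  node 19: h_left=-1, h_right=1, diff=2 [FAIL (|-1-1|=2 > 1)], height=2
  node 18: h_left=-1, h_right=2, diff=3 [FAIL (|-1-2|=3 > 1)], height=3
  node 7: h_left=-1, h_right=3, diff=4 [FAIL (|-1-3|=4 > 1)], height=4
Node 19 violates the condition: |-1 - 1| = 2 > 1.
Result: Not balanced


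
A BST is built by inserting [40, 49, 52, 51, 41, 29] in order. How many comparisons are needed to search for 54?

Search path for 54: 40 -> 49 -> 52
Found: False
Comparisons: 3


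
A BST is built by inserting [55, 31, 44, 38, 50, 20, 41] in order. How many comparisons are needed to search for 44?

Search path for 44: 55 -> 31 -> 44
Found: True
Comparisons: 3


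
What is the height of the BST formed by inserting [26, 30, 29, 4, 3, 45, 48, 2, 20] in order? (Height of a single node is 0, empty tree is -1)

Insertion order: [26, 30, 29, 4, 3, 45, 48, 2, 20]
Tree (level-order array): [26, 4, 30, 3, 20, 29, 45, 2, None, None, None, None, None, None, 48]
Compute height bottom-up (empty subtree = -1):
  height(2) = 1 + max(-1, -1) = 0
  height(3) = 1 + max(0, -1) = 1
  height(20) = 1 + max(-1, -1) = 0
  height(4) = 1 + max(1, 0) = 2
  height(29) = 1 + max(-1, -1) = 0
  height(48) = 1 + max(-1, -1) = 0
  height(45) = 1 + max(-1, 0) = 1
  height(30) = 1 + max(0, 1) = 2
  height(26) = 1 + max(2, 2) = 3
Height = 3


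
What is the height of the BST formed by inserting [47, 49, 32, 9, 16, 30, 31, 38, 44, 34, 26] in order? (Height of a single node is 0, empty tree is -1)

Insertion order: [47, 49, 32, 9, 16, 30, 31, 38, 44, 34, 26]
Tree (level-order array): [47, 32, 49, 9, 38, None, None, None, 16, 34, 44, None, 30, None, None, None, None, 26, 31]
Compute height bottom-up (empty subtree = -1):
  height(26) = 1 + max(-1, -1) = 0
  height(31) = 1 + max(-1, -1) = 0
  height(30) = 1 + max(0, 0) = 1
  height(16) = 1 + max(-1, 1) = 2
  height(9) = 1 + max(-1, 2) = 3
  height(34) = 1 + max(-1, -1) = 0
  height(44) = 1 + max(-1, -1) = 0
  height(38) = 1 + max(0, 0) = 1
  height(32) = 1 + max(3, 1) = 4
  height(49) = 1 + max(-1, -1) = 0
  height(47) = 1 + max(4, 0) = 5
Height = 5


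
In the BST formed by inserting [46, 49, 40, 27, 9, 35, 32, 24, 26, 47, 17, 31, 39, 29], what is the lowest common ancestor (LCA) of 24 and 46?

Tree insertion order: [46, 49, 40, 27, 9, 35, 32, 24, 26, 47, 17, 31, 39, 29]
Tree (level-order array): [46, 40, 49, 27, None, 47, None, 9, 35, None, None, None, 24, 32, 39, 17, 26, 31, None, None, None, None, None, None, None, 29]
In a BST, the LCA of p=24, q=46 is the first node v on the
root-to-leaf path with p <= v <= q (go left if both < v, right if both > v).
Walk from root:
  at 46: 24 <= 46 <= 46, this is the LCA
LCA = 46
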